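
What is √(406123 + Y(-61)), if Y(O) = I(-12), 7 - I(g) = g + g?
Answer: √406154 ≈ 637.30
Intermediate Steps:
I(g) = 7 - 2*g (I(g) = 7 - (g + g) = 7 - 2*g)
Y(O) = 31 (Y(O) = 7 - 2*(-12) = 7 + 24 = 31)
√(406123 + Y(-61)) = √(406123 + 31) = √406154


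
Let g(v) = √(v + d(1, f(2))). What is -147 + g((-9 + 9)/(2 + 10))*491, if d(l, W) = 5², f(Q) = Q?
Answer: 2308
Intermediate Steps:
d(l, W) = 25
g(v) = √(25 + v) (g(v) = √(v + 25) = √(25 + v))
-147 + g((-9 + 9)/(2 + 10))*491 = -147 + √(25 + (-9 + 9)/(2 + 10))*491 = -147 + √(25 + 0/12)*491 = -147 + √(25 + 0*(1/12))*491 = -147 + √(25 + 0)*491 = -147 + √25*491 = -147 + 5*491 = -147 + 2455 = 2308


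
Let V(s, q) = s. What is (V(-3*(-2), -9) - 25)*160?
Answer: -3040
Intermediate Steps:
(V(-3*(-2), -9) - 25)*160 = (-3*(-2) - 25)*160 = (6 - 25)*160 = -19*160 = -3040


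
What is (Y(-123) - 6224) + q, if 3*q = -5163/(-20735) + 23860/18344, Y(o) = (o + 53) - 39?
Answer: -1806481037497/285272130 ≈ -6332.5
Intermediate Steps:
Y(o) = 14 + o (Y(o) = (53 + o) - 39 = 14 + o)
q = 147361793/285272130 (q = (-5163/(-20735) + 23860/18344)/3 = (-5163*(-1/20735) + 23860*(1/18344))/3 = (5163/20735 + 5965/4586)/3 = (1/3)*(147361793/95090710) = 147361793/285272130 ≈ 0.51657)
(Y(-123) - 6224) + q = ((14 - 123) - 6224) + 147361793/285272130 = (-109 - 6224) + 147361793/285272130 = -6333 + 147361793/285272130 = -1806481037497/285272130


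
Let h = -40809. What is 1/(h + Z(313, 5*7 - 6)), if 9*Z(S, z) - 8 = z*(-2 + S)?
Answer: -1/39806 ≈ -2.5122e-5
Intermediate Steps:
Z(S, z) = 8/9 + z*(-2 + S)/9 (Z(S, z) = 8/9 + (z*(-2 + S))/9 = 8/9 + z*(-2 + S)/9)
1/(h + Z(313, 5*7 - 6)) = 1/(-40809 + (8/9 - 2*(5*7 - 6)/9 + (⅑)*313*(5*7 - 6))) = 1/(-40809 + (8/9 - 2*(35 - 6)/9 + (⅑)*313*(35 - 6))) = 1/(-40809 + (8/9 - 2/9*29 + (⅑)*313*29)) = 1/(-40809 + (8/9 - 58/9 + 9077/9)) = 1/(-40809 + 1003) = 1/(-39806) = -1/39806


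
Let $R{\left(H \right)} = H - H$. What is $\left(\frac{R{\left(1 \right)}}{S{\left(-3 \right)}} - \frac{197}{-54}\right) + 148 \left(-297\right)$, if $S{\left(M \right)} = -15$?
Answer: $- \frac{2373427}{54} \approx -43952.0$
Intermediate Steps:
$R{\left(H \right)} = 0$
$\left(\frac{R{\left(1 \right)}}{S{\left(-3 \right)}} - \frac{197}{-54}\right) + 148 \left(-297\right) = \left(\frac{0}{-15} - \frac{197}{-54}\right) + 148 \left(-297\right) = \left(0 \left(- \frac{1}{15}\right) - - \frac{197}{54}\right) - 43956 = \left(0 + \frac{197}{54}\right) - 43956 = \frac{197}{54} - 43956 = - \frac{2373427}{54}$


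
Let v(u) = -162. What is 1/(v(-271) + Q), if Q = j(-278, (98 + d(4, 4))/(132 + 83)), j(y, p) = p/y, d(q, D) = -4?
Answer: -29885/4841417 ≈ -0.0061728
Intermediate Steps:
Q = -47/29885 (Q = ((98 - 4)/(132 + 83))/(-278) = (94/215)*(-1/278) = -47/29885 ≈ -0.0015727)
1/(v(-271) + Q) = 1/(-162 - 47/29885) = 1/(-4841417/29885) = -29885/4841417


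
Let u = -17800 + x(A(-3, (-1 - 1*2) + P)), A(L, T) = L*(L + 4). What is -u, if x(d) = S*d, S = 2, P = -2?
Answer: 17806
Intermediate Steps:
A(L, T) = L*(4 + L)
x(d) = 2*d
u = -17806 (u = -17800 + 2*(-3*(4 - 3)) = -17800 + 2*(-3*1) = -17800 + 2*(-3) = -17800 - 6 = -17806)
-u = -1*(-17806) = 17806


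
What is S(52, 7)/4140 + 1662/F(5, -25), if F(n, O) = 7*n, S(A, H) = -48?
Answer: 22930/483 ≈ 47.474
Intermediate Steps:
S(52, 7)/4140 + 1662/F(5, -25) = -48/4140 + 1662/((7*5)) = -48*1/4140 + 1662/35 = -4/345 + 1662*(1/35) = -4/345 + 1662/35 = 22930/483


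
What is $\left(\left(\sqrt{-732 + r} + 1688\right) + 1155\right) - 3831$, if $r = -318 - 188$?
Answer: $-988 + i \sqrt{1238} \approx -988.0 + 35.185 i$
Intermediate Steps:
$r = -506$ ($r = -318 - 188 = -506$)
$\left(\left(\sqrt{-732 + r} + 1688\right) + 1155\right) - 3831 = \left(\left(\sqrt{-732 - 506} + 1688\right) + 1155\right) - 3831 = \left(\left(\sqrt{-1238} + 1688\right) + 1155\right) - 3831 = \left(\left(i \sqrt{1238} + 1688\right) + 1155\right) - 3831 = \left(\left(1688 + i \sqrt{1238}\right) + 1155\right) - 3831 = \left(2843 + i \sqrt{1238}\right) - 3831 = -988 + i \sqrt{1238}$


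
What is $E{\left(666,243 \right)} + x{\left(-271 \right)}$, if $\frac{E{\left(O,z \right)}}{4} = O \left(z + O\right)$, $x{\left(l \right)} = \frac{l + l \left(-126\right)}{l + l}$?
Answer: $\frac{4843027}{2} \approx 2.4215 \cdot 10^{6}$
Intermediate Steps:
$x{\left(l \right)} = - \frac{125}{2}$ ($x{\left(l \right)} = \frac{l - 126 l}{2 l} = - 125 l \frac{1}{2 l} = - \frac{125}{2}$)
$E{\left(O,z \right)} = 4 O \left(O + z\right)$ ($E{\left(O,z \right)} = 4 O \left(z + O\right) = 4 O \left(O + z\right)$)
$E{\left(666,243 \right)} + x{\left(-271 \right)} = 4 \cdot 666 \left(666 + 243\right) - \frac{125}{2} = 4 \cdot 666 \cdot 909 - \frac{125}{2} = 2421576 - \frac{125}{2} = \frac{4843027}{2}$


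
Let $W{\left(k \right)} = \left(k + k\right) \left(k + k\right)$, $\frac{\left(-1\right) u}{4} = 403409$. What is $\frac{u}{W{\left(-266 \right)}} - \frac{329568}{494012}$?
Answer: $- \frac{55651950079}{8738578268} \approx -6.3685$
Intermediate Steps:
$u = -1613636$ ($u = \left(-4\right) 403409 = -1613636$)
$W{\left(k \right)} = 4 k^{2}$ ($W{\left(k \right)} = 2 k 2 k = 4 k^{2}$)
$\frac{u}{W{\left(-266 \right)}} - \frac{329568}{494012} = - \frac{1613636}{4 \left(-266\right)^{2}} - \frac{329568}{494012} = - \frac{1613636}{4 \cdot 70756} - \frac{82392}{123503} = - \frac{1613636}{283024} - \frac{82392}{123503} = \left(-1613636\right) \frac{1}{283024} - \frac{82392}{123503} = - \frac{403409}{70756} - \frac{82392}{123503} = - \frac{55651950079}{8738578268}$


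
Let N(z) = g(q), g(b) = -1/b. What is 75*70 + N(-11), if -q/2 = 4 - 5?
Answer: 10499/2 ≈ 5249.5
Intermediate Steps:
q = 2 (q = -2*(4 - 5) = -2*(-1) = 2)
N(z) = -½ (N(z) = -1/2 = -1*½ = -½)
75*70 + N(-11) = 75*70 - ½ = 5250 - ½ = 10499/2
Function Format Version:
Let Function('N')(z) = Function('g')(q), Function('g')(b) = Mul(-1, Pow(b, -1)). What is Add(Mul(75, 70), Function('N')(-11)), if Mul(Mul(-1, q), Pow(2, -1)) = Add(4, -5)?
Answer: Rational(10499, 2) ≈ 5249.5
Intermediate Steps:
q = 2 (q = Mul(-2, Add(4, -5)) = Mul(-2, -1) = 2)
Function('N')(z) = Rational(-1, 2) (Function('N')(z) = Mul(-1, Pow(2, -1)) = Mul(-1, Rational(1, 2)) = Rational(-1, 2))
Add(Mul(75, 70), Function('N')(-11)) = Add(Mul(75, 70), Rational(-1, 2)) = Add(5250, Rational(-1, 2)) = Rational(10499, 2)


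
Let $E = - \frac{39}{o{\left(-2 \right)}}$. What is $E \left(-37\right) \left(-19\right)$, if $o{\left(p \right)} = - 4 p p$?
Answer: $\frac{27417}{16} \approx 1713.6$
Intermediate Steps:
$o{\left(p \right)} = - 4 p^{2}$
$E = \frac{39}{16}$ ($E = - \frac{39}{\left(-4\right) \left(-2\right)^{2}} = - \frac{39}{\left(-4\right) 4} = - \frac{39}{-16} = \left(-39\right) \left(- \frac{1}{16}\right) = \frac{39}{16} \approx 2.4375$)
$E \left(-37\right) \left(-19\right) = \frac{39}{16} \left(-37\right) \left(-19\right) = \left(- \frac{1443}{16}\right) \left(-19\right) = \frac{27417}{16}$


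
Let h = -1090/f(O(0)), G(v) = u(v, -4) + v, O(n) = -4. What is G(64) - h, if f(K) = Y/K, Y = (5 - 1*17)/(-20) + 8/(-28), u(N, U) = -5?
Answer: -151951/11 ≈ -13814.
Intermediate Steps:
G(v) = -5 + v
Y = 11/35 (Y = (5 - 17)*(-1/20) + 8*(-1/28) = -12*(-1/20) - 2/7 = ⅗ - 2/7 = 11/35 ≈ 0.31429)
f(K) = 11/(35*K)
h = 152600/11 (h = -1090/((11/35)/(-4)) = -1090/((11/35)*(-¼)) = -1090/(-11/140) = -1090*(-140/11) = 152600/11 ≈ 13873.)
G(64) - h = (-5 + 64) - 1*152600/11 = 59 - 152600/11 = -151951/11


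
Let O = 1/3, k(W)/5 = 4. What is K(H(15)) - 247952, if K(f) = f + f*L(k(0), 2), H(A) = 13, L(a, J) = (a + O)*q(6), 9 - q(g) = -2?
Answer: -735094/3 ≈ -2.4503e+5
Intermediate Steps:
k(W) = 20 (k(W) = 5*4 = 20)
q(g) = 11 (q(g) = 9 - 1*(-2) = 9 + 2 = 11)
O = ⅓ ≈ 0.33333
L(a, J) = 11/3 + 11*a (L(a, J) = (a + ⅓)*11 = (⅓ + a)*11 = 11/3 + 11*a)
K(f) = 674*f/3 (K(f) = f + f*(11/3 + 11*20) = f + f*(11/3 + 220) = f + f*(671/3) = f + 671*f/3 = 674*f/3)
K(H(15)) - 247952 = (674/3)*13 - 247952 = 8762/3 - 247952 = -735094/3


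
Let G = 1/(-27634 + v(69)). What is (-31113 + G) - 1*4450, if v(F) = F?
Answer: -980294096/27565 ≈ -35563.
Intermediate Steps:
G = -1/27565 (G = 1/(-27634 + 69) = 1/(-27565) = -1/27565 ≈ -3.6278e-5)
(-31113 + G) - 1*4450 = (-31113 - 1/27565) - 1*4450 = -857629846/27565 - 4450 = -980294096/27565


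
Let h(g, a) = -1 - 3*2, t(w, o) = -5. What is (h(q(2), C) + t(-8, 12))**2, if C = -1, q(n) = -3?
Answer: 144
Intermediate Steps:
h(g, a) = -7 (h(g, a) = -1 - 6 = -7)
(h(q(2), C) + t(-8, 12))**2 = (-7 - 5)**2 = (-12)**2 = 144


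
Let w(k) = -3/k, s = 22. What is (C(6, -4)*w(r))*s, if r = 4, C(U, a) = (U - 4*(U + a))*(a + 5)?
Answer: 33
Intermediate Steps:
C(U, a) = (5 + a)*(-4*a - 3*U) (C(U, a) = (U + (-4*U - 4*a))*(5 + a) = (-4*a - 3*U)*(5 + a) = (5 + a)*(-4*a - 3*U))
(C(6, -4)*w(r))*s = ((-20*(-4) - 15*6 - 4*(-4)² - 3*6*(-4))*(-3/4))*22 = ((80 - 90 - 4*16 + 72)*(-3*¼))*22 = ((80 - 90 - 64 + 72)*(-¾))*22 = -2*(-¾)*22 = (3/2)*22 = 33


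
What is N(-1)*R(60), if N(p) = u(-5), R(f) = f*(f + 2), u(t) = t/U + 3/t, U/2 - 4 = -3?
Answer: -11532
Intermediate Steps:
U = 2 (U = 8 + 2*(-3) = 8 - 6 = 2)
u(t) = t/2 + 3/t
R(f) = f*(2 + f)
N(p) = -31/10 (N(p) = (1/2)*(-5) + 3/(-5) = -5/2 + 3*(-1/5) = -5/2 - 3/5 = -31/10)
N(-1)*R(60) = -186*(2 + 60) = -186*62 = -31/10*3720 = -11532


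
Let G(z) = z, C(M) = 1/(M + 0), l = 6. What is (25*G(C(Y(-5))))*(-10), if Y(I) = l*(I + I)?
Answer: 25/6 ≈ 4.1667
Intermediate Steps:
Y(I) = 12*I (Y(I) = 6*(I + I) = 6*(2*I) = 12*I)
C(M) = 1/M
(25*G(C(Y(-5))))*(-10) = (25/((12*(-5))))*(-10) = (25/(-60))*(-10) = (25*(-1/60))*(-10) = -5/12*(-10) = 25/6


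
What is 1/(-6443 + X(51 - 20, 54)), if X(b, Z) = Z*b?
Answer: -1/4769 ≈ -0.00020969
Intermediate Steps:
1/(-6443 + X(51 - 20, 54)) = 1/(-6443 + 54*(51 - 20)) = 1/(-6443 + 54*31) = 1/(-6443 + 1674) = 1/(-4769) = -1/4769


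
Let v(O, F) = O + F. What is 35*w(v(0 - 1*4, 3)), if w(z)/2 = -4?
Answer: -280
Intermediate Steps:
v(O, F) = F + O
w(z) = -8 (w(z) = 2*(-4) = -8)
35*w(v(0 - 1*4, 3)) = 35*(-8) = -280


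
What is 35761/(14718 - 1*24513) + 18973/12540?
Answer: -5835609/2729540 ≈ -2.1379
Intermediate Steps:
35761/(14718 - 1*24513) + 18973/12540 = 35761/(14718 - 24513) + 18973*(1/12540) = 35761/(-9795) + 18973/12540 = 35761*(-1/9795) + 18973/12540 = -35761/9795 + 18973/12540 = -5835609/2729540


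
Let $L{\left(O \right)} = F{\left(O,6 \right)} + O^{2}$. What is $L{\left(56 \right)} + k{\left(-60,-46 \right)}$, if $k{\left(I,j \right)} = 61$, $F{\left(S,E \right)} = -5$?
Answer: $3192$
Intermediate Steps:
$L{\left(O \right)} = -5 + O^{2}$
$L{\left(56 \right)} + k{\left(-60,-46 \right)} = \left(-5 + 56^{2}\right) + 61 = \left(-5 + 3136\right) + 61 = 3131 + 61 = 3192$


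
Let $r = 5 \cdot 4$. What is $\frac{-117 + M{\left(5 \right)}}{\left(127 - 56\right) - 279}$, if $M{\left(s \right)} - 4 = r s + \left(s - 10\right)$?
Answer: $\frac{9}{104} \approx 0.086538$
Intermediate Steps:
$r = 20$
$M{\left(s \right)} = -6 + 21 s$ ($M{\left(s \right)} = 4 + \left(20 s + \left(s - 10\right)\right) = 4 + \left(20 s + \left(-10 + s\right)\right) = 4 + \left(-10 + 21 s\right) = -6 + 21 s$)
$\frac{-117 + M{\left(5 \right)}}{\left(127 - 56\right) - 279} = \frac{-117 + \left(-6 + 21 \cdot 5\right)}{\left(127 - 56\right) - 279} = \frac{-117 + \left(-6 + 105\right)}{\left(127 - 56\right) - 279} = \frac{-117 + 99}{71 - 279} = - \frac{18}{-208} = \left(-18\right) \left(- \frac{1}{208}\right) = \frac{9}{104}$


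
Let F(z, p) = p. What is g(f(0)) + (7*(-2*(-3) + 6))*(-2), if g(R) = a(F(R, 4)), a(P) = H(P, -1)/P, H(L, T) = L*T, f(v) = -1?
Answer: -169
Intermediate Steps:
a(P) = -1 (a(P) = (P*(-1))/P = (-P)/P = -1)
g(R) = -1
g(f(0)) + (7*(-2*(-3) + 6))*(-2) = -1 + (7*(-2*(-3) + 6))*(-2) = -1 + (7*(6 + 6))*(-2) = -1 + (7*12)*(-2) = -1 + 84*(-2) = -1 - 168 = -169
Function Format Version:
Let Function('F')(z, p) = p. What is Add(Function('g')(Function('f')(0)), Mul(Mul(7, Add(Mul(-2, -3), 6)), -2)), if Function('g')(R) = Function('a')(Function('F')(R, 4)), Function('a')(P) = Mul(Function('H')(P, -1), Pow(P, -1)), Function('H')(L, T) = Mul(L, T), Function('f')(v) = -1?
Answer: -169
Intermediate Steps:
Function('a')(P) = -1 (Function('a')(P) = Mul(Mul(P, -1), Pow(P, -1)) = Mul(Mul(-1, P), Pow(P, -1)) = -1)
Function('g')(R) = -1
Add(Function('g')(Function('f')(0)), Mul(Mul(7, Add(Mul(-2, -3), 6)), -2)) = Add(-1, Mul(Mul(7, Add(Mul(-2, -3), 6)), -2)) = Add(-1, Mul(Mul(7, Add(6, 6)), -2)) = Add(-1, Mul(Mul(7, 12), -2)) = Add(-1, Mul(84, -2)) = Add(-1, -168) = -169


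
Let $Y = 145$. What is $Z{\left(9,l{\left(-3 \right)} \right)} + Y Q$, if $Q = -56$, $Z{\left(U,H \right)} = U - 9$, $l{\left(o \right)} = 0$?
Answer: $-8120$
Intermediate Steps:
$Z{\left(U,H \right)} = -9 + U$
$Z{\left(9,l{\left(-3 \right)} \right)} + Y Q = \left(-9 + 9\right) + 145 \left(-56\right) = 0 - 8120 = -8120$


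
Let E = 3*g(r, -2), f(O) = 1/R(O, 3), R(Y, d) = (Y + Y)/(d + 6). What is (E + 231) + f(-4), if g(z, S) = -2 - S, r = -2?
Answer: 1839/8 ≈ 229.88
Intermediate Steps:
R(Y, d) = 2*Y/(6 + d) (R(Y, d) = (2*Y)/(6 + d) = 2*Y/(6 + d))
f(O) = 9/(2*O) (f(O) = 1/(2*O/(6 + 3)) = 1/(2*O/9) = 9/(2*O))
E = 0 (E = 3*(-2 - 1*(-2)) = 3*(-2 + 2) = 3*0 = 0)
(E + 231) + f(-4) = (0 + 231) + (9/2)/(-4) = 231 + (9/2)*(-1/4) = 231 - 9/8 = 1839/8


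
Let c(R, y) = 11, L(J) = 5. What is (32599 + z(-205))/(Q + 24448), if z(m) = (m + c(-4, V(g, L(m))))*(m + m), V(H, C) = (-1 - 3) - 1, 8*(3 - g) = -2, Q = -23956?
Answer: 112139/492 ≈ 227.92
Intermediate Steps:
g = 13/4 (g = 3 - ⅛*(-2) = 3 + ¼ = 13/4 ≈ 3.2500)
V(H, C) = -5 (V(H, C) = -4 - 1 = -5)
z(m) = 2*m*(11 + m) (z(m) = (m + 11)*(m + m) = (11 + m)*(2*m) = 2*m*(11 + m))
(32599 + z(-205))/(Q + 24448) = (32599 + 2*(-205)*(11 - 205))/(-23956 + 24448) = (32599 + 2*(-205)*(-194))/492 = (32599 + 79540)*(1/492) = 112139*(1/492) = 112139/492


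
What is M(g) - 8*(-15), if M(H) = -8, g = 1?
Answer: 112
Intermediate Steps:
M(g) - 8*(-15) = -8 - 8*(-15) = -8 + 120 = 112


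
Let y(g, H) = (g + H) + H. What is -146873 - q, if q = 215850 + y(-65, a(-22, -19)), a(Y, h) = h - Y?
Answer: -362664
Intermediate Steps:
y(g, H) = g + 2*H (y(g, H) = (H + g) + H = g + 2*H)
q = 215791 (q = 215850 + (-65 + 2*(-19 - 1*(-22))) = 215850 + (-65 + 2*(-19 + 22)) = 215850 + (-65 + 2*3) = 215850 + (-65 + 6) = 215850 - 59 = 215791)
-146873 - q = -146873 - 1*215791 = -146873 - 215791 = -362664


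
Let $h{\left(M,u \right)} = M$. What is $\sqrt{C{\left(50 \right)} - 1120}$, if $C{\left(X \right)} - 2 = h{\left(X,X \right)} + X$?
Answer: $i \sqrt{1018} \approx 31.906 i$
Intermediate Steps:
$C{\left(X \right)} = 2 + 2 X$ ($C{\left(X \right)} = 2 + \left(X + X\right) = 2 + 2 X$)
$\sqrt{C{\left(50 \right)} - 1120} = \sqrt{\left(2 + 2 \cdot 50\right) - 1120} = \sqrt{\left(2 + 100\right) - 1120} = \sqrt{102 - 1120} = \sqrt{-1018} = i \sqrt{1018}$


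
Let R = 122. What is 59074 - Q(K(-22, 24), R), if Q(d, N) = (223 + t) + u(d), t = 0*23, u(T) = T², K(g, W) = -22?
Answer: 58367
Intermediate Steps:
t = 0
Q(d, N) = 223 + d² (Q(d, N) = (223 + 0) + d² = 223 + d²)
59074 - Q(K(-22, 24), R) = 59074 - (223 + (-22)²) = 59074 - (223 + 484) = 59074 - 1*707 = 59074 - 707 = 58367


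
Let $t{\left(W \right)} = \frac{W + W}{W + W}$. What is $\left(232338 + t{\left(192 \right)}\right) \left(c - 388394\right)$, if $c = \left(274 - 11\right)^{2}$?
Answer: $-74168417275$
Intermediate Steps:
$t{\left(W \right)} = 1$ ($t{\left(W \right)} = \frac{2 W}{2 W} = 2 W \frac{1}{2 W} = 1$)
$c = 69169$ ($c = 263^{2} = 69169$)
$\left(232338 + t{\left(192 \right)}\right) \left(c - 388394\right) = \left(232338 + 1\right) \left(69169 - 388394\right) = 232339 \left(-319225\right) = -74168417275$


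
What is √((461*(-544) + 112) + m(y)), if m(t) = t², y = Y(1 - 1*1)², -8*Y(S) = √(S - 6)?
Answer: I*√256688119/32 ≈ 500.67*I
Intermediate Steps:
Y(S) = -√(-6 + S)/8 (Y(S) = -√(S - 6)/8 = -√(-6 + S)/8)
y = -3/32 (y = (-√(-6 + (1 - 1*1))/8)² = (-√(-6 + (1 - 1))/8)² = (-√(-6 + 0)/8)² = (-I*√6/8)² = -3/32 ≈ -0.093750)
√((461*(-544) + 112) + m(y)) = √((461*(-544) + 112) + (-3/32)²) = √((-250784 + 112) + 9/1024) = √(-250672 + 9/1024) = √(-256688119/1024) = I*√256688119/32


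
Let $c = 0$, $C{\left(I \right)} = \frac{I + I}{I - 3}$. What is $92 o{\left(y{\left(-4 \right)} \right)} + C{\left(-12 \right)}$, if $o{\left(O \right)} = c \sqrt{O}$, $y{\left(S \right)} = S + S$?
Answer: $\frac{8}{5} \approx 1.6$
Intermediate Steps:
$y{\left(S \right)} = 2 S$
$C{\left(I \right)} = \frac{2 I}{-3 + I}$
$o{\left(O \right)} = 0$ ($o{\left(O \right)} = 0 \sqrt{O} = 0$)
$92 o{\left(y{\left(-4 \right)} \right)} + C{\left(-12 \right)} = 92 \cdot 0 + 2 \left(-12\right) \frac{1}{-3 - 12} = 0 + 2 \left(-12\right) \frac{1}{-15} = 0 + 2 \left(-12\right) \left(- \frac{1}{15}\right) = 0 + \frac{8}{5} = \frac{8}{5}$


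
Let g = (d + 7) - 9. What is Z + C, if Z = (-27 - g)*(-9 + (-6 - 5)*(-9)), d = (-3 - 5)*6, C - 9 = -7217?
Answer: -5138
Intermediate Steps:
C = -7208 (C = 9 - 7217 = -7208)
d = -48 (d = -8*6 = -48)
g = -50 (g = (-48 + 7) - 9 = -41 - 9 = -50)
Z = 2070 (Z = (-27 - 1*(-50))*(-9 + (-6 - 5)*(-9)) = (-27 + 50)*(-9 - 11*(-9)) = 23*(-9 + 99) = 23*90 = 2070)
Z + C = 2070 - 7208 = -5138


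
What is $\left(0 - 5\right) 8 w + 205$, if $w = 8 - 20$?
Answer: $685$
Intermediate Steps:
$w = -12$ ($w = 8 - 20 = -12$)
$\left(0 - 5\right) 8 w + 205 = \left(0 - 5\right) 8 \left(-12\right) + 205 = \left(-5\right) 8 \left(-12\right) + 205 = \left(-40\right) \left(-12\right) + 205 = 480 + 205 = 685$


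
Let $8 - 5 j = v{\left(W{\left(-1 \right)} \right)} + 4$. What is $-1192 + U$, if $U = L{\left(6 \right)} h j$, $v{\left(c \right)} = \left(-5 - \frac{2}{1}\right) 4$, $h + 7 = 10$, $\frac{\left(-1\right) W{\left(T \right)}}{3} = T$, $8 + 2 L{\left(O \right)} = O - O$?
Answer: $- \frac{6344}{5} \approx -1268.8$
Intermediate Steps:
$L{\left(O \right)} = -4$ ($L{\left(O \right)} = -4 + \frac{O - O}{2} = -4 + \frac{1}{2} \cdot 0 = -4 + 0 = -4$)
$W{\left(T \right)} = - 3 T$
$h = 3$ ($h = -7 + 10 = 3$)
$v{\left(c \right)} = -28$ ($v{\left(c \right)} = \left(-5 - 2\right) 4 = \left(-7\right) 4 = -28$)
$j = \frac{32}{5}$ ($j = \frac{8}{5} - \frac{-28 + 4}{5} = \frac{8}{5} - - \frac{24}{5} = \frac{8}{5} + \frac{24}{5} = \frac{32}{5} \approx 6.4$)
$U = - \frac{384}{5}$ ($U = \left(-4\right) 3 \cdot \frac{32}{5} = \left(-12\right) \frac{32}{5} = - \frac{384}{5} \approx -76.8$)
$-1192 + U = -1192 - \frac{384}{5} = - \frac{6344}{5}$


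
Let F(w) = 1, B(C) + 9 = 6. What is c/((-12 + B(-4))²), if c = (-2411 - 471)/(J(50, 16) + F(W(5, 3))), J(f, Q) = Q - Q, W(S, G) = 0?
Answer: -2882/225 ≈ -12.809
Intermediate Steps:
B(C) = -3 (B(C) = -9 + 6 = -3)
J(f, Q) = 0
c = -2882 (c = (-2411 - 471)/(0 + 1) = -2882/1 = -2882*1 = -2882)
c/((-12 + B(-4))²) = -2882/(-12 - 3)² = -2882/((-15)²) = -2882/225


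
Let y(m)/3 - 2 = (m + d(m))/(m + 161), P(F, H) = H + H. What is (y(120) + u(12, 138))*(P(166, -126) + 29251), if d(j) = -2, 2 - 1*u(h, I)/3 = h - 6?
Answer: -38626668/281 ≈ -1.3746e+5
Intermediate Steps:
u(h, I) = 24 - 3*h (u(h, I) = 6 - 3*(h - 6) = 6 - 3*(-6 + h) = 6 + (18 - 3*h) = 24 - 3*h)
P(F, H) = 2*H
y(m) = 6 + 3*(-2 + m)/(161 + m) (y(m) = 6 + 3*((m - 2)/(m + 161)) = 6 + 3*((-2 + m)/(161 + m)) = 6 + 3*(-2 + m)/(161 + m))
(y(120) + u(12, 138))*(P(166, -126) + 29251) = (3*(320 + 3*120)/(161 + 120) + (24 - 3*12))*(2*(-126) + 29251) = (3*(320 + 360)/281 + (24 - 36))*(-252 + 29251) = (3*(1/281)*680 - 12)*28999 = (2040/281 - 12)*28999 = -1332/281*28999 = -38626668/281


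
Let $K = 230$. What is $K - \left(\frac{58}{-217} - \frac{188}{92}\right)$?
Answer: $\frac{1159463}{4991} \approx 232.31$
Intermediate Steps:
$K - \left(\frac{58}{-217} - \frac{188}{92}\right) = 230 - \left(\frac{58}{-217} - \frac{188}{92}\right) = 230 - \left(58 \left(- \frac{1}{217}\right) - \frac{47}{23}\right) = 230 - \left(- \frac{58}{217} - \frac{47}{23}\right) = 230 - - \frac{11533}{4991} = 230 + \frac{11533}{4991} = \frac{1159463}{4991}$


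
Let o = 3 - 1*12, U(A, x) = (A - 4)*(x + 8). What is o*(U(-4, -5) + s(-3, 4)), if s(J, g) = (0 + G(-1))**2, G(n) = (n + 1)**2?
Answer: 216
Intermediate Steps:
G(n) = (1 + n)**2
U(A, x) = (-4 + A)*(8 + x)
s(J, g) = 0 (s(J, g) = (0 + (1 - 1)**2)**2 = (0 + 0**2)**2 = (0 + 0)**2 = 0**2 = 0)
o = -9 (o = 3 - 12 = -9)
o*(U(-4, -5) + s(-3, 4)) = -9*((-32 - 4*(-5) + 8*(-4) - 4*(-5)) + 0) = -9*((-32 + 20 - 32 + 20) + 0) = -9*(-24 + 0) = -9*(-24) = 216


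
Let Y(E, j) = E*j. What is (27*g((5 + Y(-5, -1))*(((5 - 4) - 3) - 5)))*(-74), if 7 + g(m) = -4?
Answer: 21978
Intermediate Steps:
g(m) = -11 (g(m) = -7 - 4 = -11)
(27*g((5 + Y(-5, -1))*(((5 - 4) - 3) - 5)))*(-74) = (27*(-11))*(-74) = -297*(-74) = 21978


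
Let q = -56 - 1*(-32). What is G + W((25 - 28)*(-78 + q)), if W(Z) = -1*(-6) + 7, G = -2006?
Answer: -1993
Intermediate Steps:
q = -24 (q = -56 + 32 = -24)
W(Z) = 13 (W(Z) = 6 + 7 = 13)
G + W((25 - 28)*(-78 + q)) = -2006 + 13 = -1993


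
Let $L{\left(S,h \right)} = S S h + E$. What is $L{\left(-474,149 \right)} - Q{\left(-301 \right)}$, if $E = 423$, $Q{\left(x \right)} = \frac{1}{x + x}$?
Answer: $\frac{20153242495}{602} \approx 3.3477 \cdot 10^{7}$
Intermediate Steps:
$Q{\left(x \right)} = \frac{1}{2 x}$
$L{\left(S,h \right)} = 423 + h S^{2}$ ($L{\left(S,h \right)} = S S h + 423 = S^{2} h + 423 = h S^{2} + 423 = 423 + h S^{2}$)
$L{\left(-474,149 \right)} - Q{\left(-301 \right)} = \left(423 + 149 \left(-474\right)^{2}\right) - \frac{1}{2 \left(-301\right)} = \left(423 + 149 \cdot 224676\right) - \frac{1}{2} \left(- \frac{1}{301}\right) = \left(423 + 33476724\right) - - \frac{1}{602} = 33477147 + \frac{1}{602} = \frac{20153242495}{602}$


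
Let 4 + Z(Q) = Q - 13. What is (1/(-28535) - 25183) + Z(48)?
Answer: -717712321/28535 ≈ -25152.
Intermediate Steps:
Z(Q) = -17 + Q (Z(Q) = -4 + (Q - 13) = -4 + (-13 + Q) = -17 + Q)
(1/(-28535) - 25183) + Z(48) = (1/(-28535) - 25183) + (-17 + 48) = (-1/28535 - 25183) + 31 = -718596906/28535 + 31 = -717712321/28535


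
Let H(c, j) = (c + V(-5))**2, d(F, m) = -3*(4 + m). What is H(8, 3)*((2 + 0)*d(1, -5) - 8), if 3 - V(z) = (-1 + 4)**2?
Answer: -8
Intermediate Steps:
V(z) = -6 (V(z) = 3 - (-1 + 4)**2 = 3 - 1*3**2 = 3 - 1*9 = 3 - 9 = -6)
d(F, m) = -12 - 3*m
H(c, j) = (-6 + c)**2 (H(c, j) = (c - 6)**2 = (-6 + c)**2)
H(8, 3)*((2 + 0)*d(1, -5) - 8) = (-6 + 8)**2*((2 + 0)*(-12 - 3*(-5)) - 8) = 2**2*(2*(-12 + 15) - 8) = 4*(2*3 - 8) = 4*(6 - 8) = 4*(-2) = -8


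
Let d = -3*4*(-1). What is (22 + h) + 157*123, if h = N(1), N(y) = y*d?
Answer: 19345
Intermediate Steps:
d = 12 (d = -12*(-1) = 12)
N(y) = 12*y (N(y) = y*12 = 12*y)
h = 12 (h = 12*1 = 12)
(22 + h) + 157*123 = (22 + 12) + 157*123 = 34 + 19311 = 19345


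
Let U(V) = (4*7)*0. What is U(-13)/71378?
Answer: 0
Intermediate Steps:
U(V) = 0 (U(V) = 28*0 = 0)
U(-13)/71378 = 0/71378 = 0*(1/71378) = 0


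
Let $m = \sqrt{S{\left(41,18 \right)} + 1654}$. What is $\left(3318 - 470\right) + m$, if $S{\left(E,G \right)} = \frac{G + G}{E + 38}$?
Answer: $2848 + \frac{\sqrt{10325458}}{79} \approx 2888.7$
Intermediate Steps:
$S{\left(E,G \right)} = \frac{2 G}{38 + E}$
$m = \frac{\sqrt{10325458}}{79}$ ($m = \sqrt{2 \cdot 18 \frac{1}{38 + 41} + 1654} = \sqrt{2 \cdot 18 \cdot \frac{1}{79} + 1654} = \sqrt{\frac{36}{79} + 1654} = \sqrt{\frac{130702}{79}} = \frac{\sqrt{10325458}}{79} \approx 40.675$)
$\left(3318 - 470\right) + m = \left(3318 - 470\right) + \frac{\sqrt{10325458}}{79} = 2848 + \frac{\sqrt{10325458}}{79}$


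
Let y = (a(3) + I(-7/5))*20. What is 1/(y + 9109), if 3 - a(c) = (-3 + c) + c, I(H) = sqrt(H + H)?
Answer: 9109/82975001 - 4*I*sqrt(70)/82975001 ≈ 0.00010978 - 4.0333e-7*I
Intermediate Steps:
I(H) = sqrt(2)*sqrt(H) (I(H) = sqrt(2*H) = sqrt(2)*sqrt(H))
a(c) = 6 - 2*c (a(c) = 3 - ((-3 + c) + c) = 3 - (-3 + 2*c) = 3 + (3 - 2*c) = 6 - 2*c)
y = 4*I*sqrt(70) (y = ((6 - 2*3) + sqrt(2)*sqrt(-7/5))*20 = ((6 - 6) + sqrt(2)*sqrt(-7*1/5))*20 = (0 + sqrt(2)*sqrt(-7/5))*20 = (0 + sqrt(2)*(I*sqrt(35)/5))*20 = (0 + I*sqrt(70)/5)*20 = (I*sqrt(70)/5)*20 = 4*I*sqrt(70) ≈ 33.466*I)
1/(y + 9109) = 1/(4*I*sqrt(70) + 9109) = 1/(9109 + 4*I*sqrt(70))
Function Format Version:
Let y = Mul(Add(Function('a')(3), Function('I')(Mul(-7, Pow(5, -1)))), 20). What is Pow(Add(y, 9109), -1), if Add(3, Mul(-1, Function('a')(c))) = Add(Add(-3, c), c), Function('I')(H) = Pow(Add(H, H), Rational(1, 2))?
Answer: Add(Rational(9109, 82975001), Mul(Rational(-4, 82975001), I, Pow(70, Rational(1, 2)))) ≈ Add(0.00010978, Mul(-4.0333e-7, I))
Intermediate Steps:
Function('I')(H) = Mul(Pow(2, Rational(1, 2)), Pow(H, Rational(1, 2))) (Function('I')(H) = Pow(Mul(2, H), Rational(1, 2)) = Mul(Pow(2, Rational(1, 2)), Pow(H, Rational(1, 2))))
Function('a')(c) = Add(6, Mul(-2, c)) (Function('a')(c) = Add(3, Mul(-1, Add(Add(-3, c), c))) = Add(3, Mul(-1, Add(-3, Mul(2, c)))) = Add(3, Add(3, Mul(-2, c))) = Add(6, Mul(-2, c)))
y = Mul(4, I, Pow(70, Rational(1, 2))) (y = Mul(Add(Add(6, Mul(-2, 3)), Mul(Pow(2, Rational(1, 2)), Pow(Mul(-7, Pow(5, -1)), Rational(1, 2)))), 20) = Mul(Add(Add(6, -6), Mul(Pow(2, Rational(1, 2)), Pow(Mul(-7, Rational(1, 5)), Rational(1, 2)))), 20) = Mul(Add(0, Mul(Pow(2, Rational(1, 2)), Pow(Rational(-7, 5), Rational(1, 2)))), 20) = Mul(Add(0, Mul(Pow(2, Rational(1, 2)), Mul(Rational(1, 5), I, Pow(35, Rational(1, 2))))), 20) = Mul(Add(0, Mul(Rational(1, 5), I, Pow(70, Rational(1, 2)))), 20) = Mul(Mul(Rational(1, 5), I, Pow(70, Rational(1, 2))), 20) = Mul(4, I, Pow(70, Rational(1, 2))) ≈ Mul(33.466, I))
Pow(Add(y, 9109), -1) = Pow(Add(Mul(4, I, Pow(70, Rational(1, 2))), 9109), -1) = Pow(Add(9109, Mul(4, I, Pow(70, Rational(1, 2)))), -1)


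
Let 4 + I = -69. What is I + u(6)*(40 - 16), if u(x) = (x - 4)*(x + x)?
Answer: 503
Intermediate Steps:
u(x) = 2*x*(-4 + x) (u(x) = (-4 + x)*(2*x) = 2*x*(-4 + x))
I = -73 (I = -4 - 69 = -73)
I + u(6)*(40 - 16) = -73 + (2*6*(-4 + 6))*(40 - 16) = -73 + (2*6*2)*24 = -73 + 24*24 = -73 + 576 = 503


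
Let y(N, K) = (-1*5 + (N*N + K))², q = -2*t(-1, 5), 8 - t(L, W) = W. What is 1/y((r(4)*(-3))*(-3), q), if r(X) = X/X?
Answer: 1/4900 ≈ 0.00020408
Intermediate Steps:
r(X) = 1
t(L, W) = 8 - W
q = -6 (q = -2*(8 - 1*5) = -2*(8 - 5) = -2*3 = -6)
y(N, K) = (-5 + K + N²)² (y(N, K) = (-5 + (N² + K))² = (-5 + (K + N²))² = (-5 + K + N²)²)
1/y((r(4)*(-3))*(-3), q) = 1/((-5 - 6 + ((1*(-3))*(-3))²)²) = 1/((-5 - 6 + (-3*(-3))²)²) = 1/((-5 - 6 + 9²)²) = 1/((-5 - 6 + 81)²) = 1/(70²) = 1/4900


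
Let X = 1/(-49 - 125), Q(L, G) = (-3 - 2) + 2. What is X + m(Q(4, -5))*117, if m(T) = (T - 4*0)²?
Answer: 183221/174 ≈ 1053.0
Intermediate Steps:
Q(L, G) = -3 (Q(L, G) = -5 + 2 = -3)
m(T) = T² (m(T) = (T + 0)² = T²)
X = -1/174 (X = 1/(-174) = -1/174 ≈ -0.0057471)
X + m(Q(4, -5))*117 = -1/174 + (-3)²*117 = -1/174 + 9*117 = -1/174 + 1053 = 183221/174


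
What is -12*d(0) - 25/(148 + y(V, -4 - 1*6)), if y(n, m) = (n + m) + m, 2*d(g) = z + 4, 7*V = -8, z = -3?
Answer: -5503/888 ≈ -6.1971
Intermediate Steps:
V = -8/7 (V = (1/7)*(-8) = -8/7 ≈ -1.1429)
d(g) = 1/2 (d(g) = (-3 + 4)/2 = (1/2)*1 = 1/2)
y(n, m) = n + 2*m (y(n, m) = (m + n) + m = n + 2*m)
-12*d(0) - 25/(148 + y(V, -4 - 1*6)) = -12*1/2 - 25/(148 + (-8/7 + 2*(-4 - 1*6))) = -6 - 25/(148 + (-8/7 + 2*(-4 - 6))) = -6 - 25/(148 + (-8/7 + 2*(-10))) = -6 - 25/(148 + (-8/7 - 20)) = -6 - 25/(148 - 148/7) = -6 - 25/888/7 = -6 - 25*7/888 = -6 - 175/888 = -5503/888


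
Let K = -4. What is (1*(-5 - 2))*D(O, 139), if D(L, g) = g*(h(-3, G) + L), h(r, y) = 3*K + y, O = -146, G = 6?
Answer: 147896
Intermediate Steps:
h(r, y) = -12 + y (h(r, y) = 3*(-4) + y = -12 + y)
D(L, g) = g*(-6 + L) (D(L, g) = g*((-12 + 6) + L) = g*(-6 + L))
(1*(-5 - 2))*D(O, 139) = (1*(-5 - 2))*(139*(-6 - 146)) = (1*(-7))*(139*(-152)) = -7*(-21128) = 147896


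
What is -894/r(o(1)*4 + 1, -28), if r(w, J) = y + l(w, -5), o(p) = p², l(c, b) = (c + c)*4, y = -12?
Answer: -447/14 ≈ -31.929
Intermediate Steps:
l(c, b) = 8*c (l(c, b) = (2*c)*4 = 8*c)
r(w, J) = -12 + 8*w
-894/r(o(1)*4 + 1, -28) = -894/(-12 + 8*(1²*4 + 1)) = -894/(-12 + 8*(1*4 + 1)) = -894/(-12 + 8*(4 + 1)) = -894/(-12 + 8*5) = -894/(-12 + 40) = -894/28 = -894*1/28 = -447/14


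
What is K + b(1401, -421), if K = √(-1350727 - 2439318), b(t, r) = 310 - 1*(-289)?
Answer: 599 + I*√3790045 ≈ 599.0 + 1946.8*I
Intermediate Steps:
b(t, r) = 599 (b(t, r) = 310 + 289 = 599)
K = I*√3790045 (K = √(-3790045) = I*√3790045 ≈ 1946.8*I)
K + b(1401, -421) = I*√3790045 + 599 = 599 + I*√3790045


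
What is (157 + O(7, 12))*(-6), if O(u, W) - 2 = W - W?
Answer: -954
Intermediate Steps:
O(u, W) = 2 (O(u, W) = 2 + (W - W) = 2 + 0 = 2)
(157 + O(7, 12))*(-6) = (157 + 2)*(-6) = 159*(-6) = -954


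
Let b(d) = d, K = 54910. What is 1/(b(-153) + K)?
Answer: 1/54757 ≈ 1.8263e-5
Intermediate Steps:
1/(b(-153) + K) = 1/(-153 + 54910) = 1/54757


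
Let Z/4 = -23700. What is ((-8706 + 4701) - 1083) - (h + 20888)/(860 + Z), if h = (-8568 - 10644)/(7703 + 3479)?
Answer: -1336097578159/262609270 ≈ -5087.8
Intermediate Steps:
Z = -94800 (Z = 4*(-23700) = -94800)
h = -9606/5591 (h = -19212/11182 = -19212*1/11182 = -9606/5591 ≈ -1.7181)
((-8706 + 4701) - 1083) - (h + 20888)/(860 + Z) = ((-8706 + 4701) - 1083) - (-9606/5591 + 20888)/(860 - 94800) = (-4005 - 1083) - 116775202/(5591*(-93940)) = -5088 - 116775202*(-1)/(5591*93940) = -5088 - 1*(-58387601/262609270) = -5088 + 58387601/262609270 = -1336097578159/262609270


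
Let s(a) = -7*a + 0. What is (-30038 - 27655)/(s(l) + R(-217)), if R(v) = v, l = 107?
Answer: 19231/322 ≈ 59.724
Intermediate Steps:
s(a) = -7*a
(-30038 - 27655)/(s(l) + R(-217)) = (-30038 - 27655)/(-7*107 - 217) = -57693/(-749 - 217) = -57693/(-966) = -57693*(-1/966) = 19231/322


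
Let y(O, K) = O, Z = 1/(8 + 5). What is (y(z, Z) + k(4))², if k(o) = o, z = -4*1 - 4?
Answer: 16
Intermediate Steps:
z = -8 (z = -4 - 4 = -8)
Z = 1/13 ≈ 0.076923
(y(z, Z) + k(4))² = (-8 + 4)² = (-4)² = 16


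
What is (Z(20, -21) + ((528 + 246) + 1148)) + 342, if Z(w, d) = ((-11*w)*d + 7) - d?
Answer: 6912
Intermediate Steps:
Z(w, d) = 7 - d - 11*d*w (Z(w, d) = (-11*d*w + 7) - d = (7 - 11*d*w) - d = 7 - d - 11*d*w)
(Z(20, -21) + ((528 + 246) + 1148)) + 342 = ((7 - 1*(-21) - 11*(-21)*20) + ((528 + 246) + 1148)) + 342 = ((7 + 21 + 4620) + (774 + 1148)) + 342 = (4648 + 1922) + 342 = 6570 + 342 = 6912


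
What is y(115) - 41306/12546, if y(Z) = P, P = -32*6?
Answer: -1225069/6273 ≈ -195.29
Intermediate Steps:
P = -192
y(Z) = -192
y(115) - 41306/12546 = -192 - 41306/12546 = -192 - 1*20653/6273 = -192 - 20653/6273 = -1225069/6273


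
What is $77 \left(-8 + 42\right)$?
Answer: $2618$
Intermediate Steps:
$77 \left(-8 + 42\right) = 77 \cdot 34 = 2618$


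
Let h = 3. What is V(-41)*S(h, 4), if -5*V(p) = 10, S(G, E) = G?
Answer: -6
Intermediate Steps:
V(p) = -2 (V(p) = -1/5*10 = -2)
V(-41)*S(h, 4) = -2*3 = -6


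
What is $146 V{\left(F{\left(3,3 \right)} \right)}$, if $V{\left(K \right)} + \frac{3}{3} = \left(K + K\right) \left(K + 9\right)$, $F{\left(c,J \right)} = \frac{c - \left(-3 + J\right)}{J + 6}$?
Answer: $\frac{6862}{9} \approx 762.44$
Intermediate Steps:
$F{\left(c,J \right)} = \frac{3 + c - J}{6 + J}$
$V{\left(K \right)} = -1 + 2 K \left(9 + K\right)$ ($V{\left(K \right)} = -1 + \left(K + K\right) \left(K + 9\right) = -1 + 2 K \left(9 + K\right)$)
$146 V{\left(F{\left(3,3 \right)} \right)} = 146 \left(-1 + 2 \left(\frac{3 + 3 - 3}{6 + 3}\right)^{2} + 18 \frac{3 + 3 - 3}{6 + 3}\right) = 146 \left(-1 + 2 \left(\frac{3 + 3 - 3}{9}\right)^{2} + 18 \frac{3 + 3 - 3}{9}\right) = 146 \left(-1 + 2 \left(\frac{1}{9} \cdot 3\right)^{2} + 18 \cdot \frac{1}{9} \cdot 3\right) = 146 \left(-1 + \frac{2}{9} + 18 \cdot \frac{1}{3}\right) = 146 \left(-1 + 2 \cdot \frac{1}{9} + 6\right) = 146 \left(-1 + \frac{2}{9} + 6\right) = 146 \cdot \frac{47}{9} = \frac{6862}{9}$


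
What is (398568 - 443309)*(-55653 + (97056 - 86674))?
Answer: 2025469811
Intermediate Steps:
(398568 - 443309)*(-55653 + (97056 - 86674)) = -44741*(-55653 + 10382) = -44741*(-45271) = 2025469811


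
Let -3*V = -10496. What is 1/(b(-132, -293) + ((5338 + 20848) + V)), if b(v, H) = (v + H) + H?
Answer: 3/86900 ≈ 3.4522e-5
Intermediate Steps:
V = 10496/3 (V = -⅓*(-10496) = 10496/3 ≈ 3498.7)
b(v, H) = v + 2*H (b(v, H) = (H + v) + H = v + 2*H)
1/(b(-132, -293) + ((5338 + 20848) + V)) = 1/((-132 + 2*(-293)) + ((5338 + 20848) + 10496/3)) = 1/((-132 - 586) + (26186 + 10496/3)) = 1/(-718 + 89054/3) = 1/(86900/3) = 3/86900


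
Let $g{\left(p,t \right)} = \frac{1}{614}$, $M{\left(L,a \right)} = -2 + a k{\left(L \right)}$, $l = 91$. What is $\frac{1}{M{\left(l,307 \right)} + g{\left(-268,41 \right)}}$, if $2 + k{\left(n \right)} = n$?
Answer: $\frac{614}{16775095} \approx 3.6602 \cdot 10^{-5}$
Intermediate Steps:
$k{\left(n \right)} = -2 + n$
$M{\left(L,a \right)} = -2 + a \left(-2 + L\right)$
$g{\left(p,t \right)} = \frac{1}{614}$
$\frac{1}{M{\left(l,307 \right)} + g{\left(-268,41 \right)}} = \frac{1}{\left(-2 + 307 \left(-2 + 91\right)\right) + \frac{1}{614}} = \frac{1}{\left(-2 + 307 \cdot 89\right) + \frac{1}{614}} = \frac{1}{\left(-2 + 27323\right) + \frac{1}{614}} = \frac{1}{27321 + \frac{1}{614}} = \frac{1}{\frac{16775095}{614}} = \frac{614}{16775095}$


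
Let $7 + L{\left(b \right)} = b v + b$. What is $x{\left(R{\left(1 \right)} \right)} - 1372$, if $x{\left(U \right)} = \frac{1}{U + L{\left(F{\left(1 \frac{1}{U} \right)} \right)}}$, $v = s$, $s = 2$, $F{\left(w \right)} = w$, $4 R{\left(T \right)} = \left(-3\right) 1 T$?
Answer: $- \frac{64488}{47} \approx -1372.1$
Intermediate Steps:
$R{\left(T \right)} = - \frac{3 T}{4}$ ($R{\left(T \right)} = \frac{\left(-3\right) 1 T}{4} = \frac{\left(-3\right) T}{4} = - \frac{3 T}{4}$)
$v = 2$
$L{\left(b \right)} = -7 + 3 b$ ($L{\left(b \right)} = -7 + \left(b 2 + b\right) = -7 + \left(2 b + b\right) = -7 + 3 b$)
$x{\left(U \right)} = \frac{1}{-7 + U + \frac{3}{U}}$ ($x{\left(U \right)} = \frac{1}{U - \left(7 - 3 \cdot 1 \frac{1}{U}\right)} = \frac{1}{U - \left(7 - \frac{3}{U}\right)} = \frac{1}{-7 + U + \frac{3}{U}}$)
$x{\left(R{\left(1 \right)} \right)} - 1372 = \frac{\left(- \frac{3}{4}\right) 1}{3 + \left(\left(- \frac{3}{4}\right) 1\right)^{2} - 7 \left(\left(- \frac{3}{4}\right) 1\right)} - 1372 = - \frac{3}{4 \left(3 + \left(- \frac{3}{4}\right)^{2} - - \frac{21}{4}\right)} - 1372 = - \frac{3}{4 \left(3 + \frac{9}{16} + \frac{21}{4}\right)} - 1372 = - \frac{3}{4 \cdot \frac{141}{16}} - 1372 = \left(- \frac{3}{4}\right) \frac{16}{141} - 1372 = - \frac{4}{47} - 1372 = - \frac{64488}{47}$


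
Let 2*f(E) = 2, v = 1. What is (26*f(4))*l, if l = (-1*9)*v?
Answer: -234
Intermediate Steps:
f(E) = 1 (f(E) = (½)*2 = 1)
l = -9 (l = -1*9*1 = -9*1 = -9)
(26*f(4))*l = (26*1)*(-9) = 26*(-9) = -234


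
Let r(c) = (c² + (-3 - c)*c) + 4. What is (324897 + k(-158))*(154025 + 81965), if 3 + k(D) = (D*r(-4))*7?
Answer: 72495656020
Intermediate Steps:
r(c) = 4 + c² + c*(-3 - c) (r(c) = (c² + c*(-3 - c)) + 4 = 4 + c² + c*(-3 - c))
k(D) = -3 + 112*D (k(D) = -3 + (D*(4 - 3*(-4)))*7 = -3 + (D*(4 + 12))*7 = -3 + (D*16)*7 = -3 + (16*D)*7 = -3 + 112*D)
(324897 + k(-158))*(154025 + 81965) = (324897 + (-3 + 112*(-158)))*(154025 + 81965) = (324897 + (-3 - 17696))*235990 = (324897 - 17699)*235990 = 307198*235990 = 72495656020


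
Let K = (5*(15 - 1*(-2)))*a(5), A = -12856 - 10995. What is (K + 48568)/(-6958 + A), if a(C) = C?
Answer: -48993/30809 ≈ -1.5902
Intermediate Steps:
A = -23851
K = 425 (K = (5*(15 - 1*(-2)))*5 = (5*(15 + 2))*5 = (5*17)*5 = 85*5 = 425)
(K + 48568)/(-6958 + A) = (425 + 48568)/(-6958 - 23851) = 48993/(-30809) = 48993*(-1/30809) = -48993/30809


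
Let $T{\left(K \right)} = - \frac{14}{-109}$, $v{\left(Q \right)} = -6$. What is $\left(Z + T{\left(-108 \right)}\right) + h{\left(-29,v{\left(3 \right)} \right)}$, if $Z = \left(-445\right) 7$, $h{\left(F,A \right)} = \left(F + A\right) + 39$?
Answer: $- \frac{339085}{109} \approx -3110.9$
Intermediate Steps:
$h{\left(F,A \right)} = 39 + A + F$ ($h{\left(F,A \right)} = \left(A + F\right) + 39 = 39 + A + F$)
$T{\left(K \right)} = \frac{14}{109}$ ($T{\left(K \right)} = \left(-14\right) \left(- \frac{1}{109}\right) = \frac{14}{109}$)
$Z = -3115$
$\left(Z + T{\left(-108 \right)}\right) + h{\left(-29,v{\left(3 \right)} \right)} = \left(-3115 + \frac{14}{109}\right) - -4 = - \frac{339521}{109} + 4 = - \frac{339085}{109}$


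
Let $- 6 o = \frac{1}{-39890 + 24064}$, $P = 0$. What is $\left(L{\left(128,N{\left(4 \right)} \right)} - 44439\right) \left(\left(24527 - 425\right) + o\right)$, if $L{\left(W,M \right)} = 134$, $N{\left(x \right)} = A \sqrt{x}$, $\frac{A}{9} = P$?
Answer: $- \frac{101397730573465}{94956} \approx -1.0678 \cdot 10^{9}$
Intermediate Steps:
$o = \frac{1}{94956}$ ($o = - \frac{1}{6 \left(-39890 + 24064\right)} = - \frac{1}{6 \left(-15826\right)} = \left(- \frac{1}{6}\right) \left(- \frac{1}{15826}\right) = \frac{1}{94956} \approx 1.0531 \cdot 10^{-5}$)
$A = 0$ ($A = 9 \cdot 0 = 0$)
$N{\left(x \right)} = 0$ ($N{\left(x \right)} = 0 \sqrt{x} = 0$)
$\left(L{\left(128,N{\left(4 \right)} \right)} - 44439\right) \left(\left(24527 - 425\right) + o\right) = \left(134 - 44439\right) \left(\left(24527 - 425\right) + \frac{1}{94956}\right) = - 44305 \left(\left(24527 - 425\right) + \frac{1}{94956}\right) = - 44305 \left(24102 + \frac{1}{94956}\right) = \left(-44305\right) \frac{2288629513}{94956} = - \frac{101397730573465}{94956}$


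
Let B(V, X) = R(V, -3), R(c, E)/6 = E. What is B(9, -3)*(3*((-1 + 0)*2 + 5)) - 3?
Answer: -165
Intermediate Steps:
R(c, E) = 6*E
B(V, X) = -18 (B(V, X) = 6*(-3) = -18)
B(9, -3)*(3*((-1 + 0)*2 + 5)) - 3 = -54*((-1 + 0)*2 + 5) - 3 = -54*(-1*2 + 5) - 3 = -54*(-2 + 5) - 3 = -54*3 - 3 = -18*9 - 3 = -162 - 3 = -165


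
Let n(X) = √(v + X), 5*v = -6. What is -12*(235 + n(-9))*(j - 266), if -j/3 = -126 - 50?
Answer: -738840 - 3144*I*√255/5 ≈ -7.3884e+5 - 10041.0*I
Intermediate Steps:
j = 528 (j = -3*(-126 - 50) = -3*(-176) = 528)
v = -6/5 (v = (⅕)*(-6) = -6/5 ≈ -1.2000)
n(X) = √(-6/5 + X)
-12*(235 + n(-9))*(j - 266) = -12*(235 + √(-30 + 25*(-9))/5)*(528 - 266) = -12*(235 + √(-30 - 225)/5)*262 = -12*(235 + √(-255)/5)*262 = -12*(235 + (I*√255)/5)*262 = -12*(235 + I*√255/5)*262 = -12*(61570 + 262*I*√255/5) = -738840 - 3144*I*√255/5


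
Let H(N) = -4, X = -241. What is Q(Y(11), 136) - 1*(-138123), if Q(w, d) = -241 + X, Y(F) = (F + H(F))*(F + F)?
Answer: 137641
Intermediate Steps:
Y(F) = 2*F*(-4 + F) (Y(F) = (F - 4)*(F + F) = (-4 + F)*(2*F) = 2*F*(-4 + F))
Q(w, d) = -482 (Q(w, d) = -241 - 241 = -482)
Q(Y(11), 136) - 1*(-138123) = -482 - 1*(-138123) = -482 + 138123 = 137641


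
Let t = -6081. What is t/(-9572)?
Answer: 6081/9572 ≈ 0.63529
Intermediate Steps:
t/(-9572) = -6081/(-9572) = -6081*(-1/9572) = 6081/9572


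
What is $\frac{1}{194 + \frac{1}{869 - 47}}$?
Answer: $\frac{822}{159469} \approx 0.0051546$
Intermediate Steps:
$\frac{1}{194 + \frac{1}{869 - 47}} = \frac{1}{194 + \frac{1}{822}} = \frac{1}{\frac{159469}{822}} = \frac{822}{159469}$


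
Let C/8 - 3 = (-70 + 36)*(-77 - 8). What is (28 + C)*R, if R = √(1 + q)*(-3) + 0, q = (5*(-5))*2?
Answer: -486612*I ≈ -4.8661e+5*I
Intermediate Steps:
q = -50 (q = -25*2 = -50)
C = 23144 (C = 24 + 8*((-70 + 36)*(-77 - 8)) = 24 + 8*(-34*(-85)) = 24 + 8*2890 = 24 + 23120 = 23144)
R = -21*I (R = √(1 - 50)*(-3) + 0 = √(-49)*(-3) + 0 = (7*I)*(-3) + 0 = -21*I + 0 = -21*I ≈ -21.0*I)
(28 + C)*R = (28 + 23144)*(-21*I) = 23172*(-21*I) = -486612*I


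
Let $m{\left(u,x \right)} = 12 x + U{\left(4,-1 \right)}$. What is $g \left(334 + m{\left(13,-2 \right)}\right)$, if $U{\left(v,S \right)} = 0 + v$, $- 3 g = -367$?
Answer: $\frac{115238}{3} \approx 38413.0$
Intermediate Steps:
$g = \frac{367}{3}$ ($g = \left(- \frac{1}{3}\right) \left(-367\right) = \frac{367}{3} \approx 122.33$)
$U{\left(v,S \right)} = v$
$m{\left(u,x \right)} = 4 + 12 x$ ($m{\left(u,x \right)} = 12 x + 4 = 4 + 12 x$)
$g \left(334 + m{\left(13,-2 \right)}\right) = \frac{367 \left(334 + \left(4 + 12 \left(-2\right)\right)\right)}{3} = \frac{367 \left(334 + \left(4 - 24\right)\right)}{3} = \frac{367 \left(334 - 20\right)}{3} = \frac{367}{3} \cdot 314 = \frac{115238}{3}$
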